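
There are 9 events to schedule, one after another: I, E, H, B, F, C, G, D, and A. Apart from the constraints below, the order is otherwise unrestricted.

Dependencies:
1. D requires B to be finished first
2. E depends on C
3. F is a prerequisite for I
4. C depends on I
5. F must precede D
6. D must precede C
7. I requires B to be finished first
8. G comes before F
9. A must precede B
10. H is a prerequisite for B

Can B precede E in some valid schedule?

The constraints force B before E, so yes — every valid ordering has B earlier.

Yes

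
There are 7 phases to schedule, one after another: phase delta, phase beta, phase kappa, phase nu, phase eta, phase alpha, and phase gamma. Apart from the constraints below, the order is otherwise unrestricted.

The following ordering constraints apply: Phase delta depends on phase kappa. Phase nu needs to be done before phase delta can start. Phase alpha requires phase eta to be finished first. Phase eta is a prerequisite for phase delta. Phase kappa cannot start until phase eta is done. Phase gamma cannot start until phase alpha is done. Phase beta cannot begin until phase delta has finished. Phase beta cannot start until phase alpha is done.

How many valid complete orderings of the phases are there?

The phases with no prerequisites are phase nu, phase eta; any of them can be placed first.
Systematically extending each partial ordering one phase at a time and counting, there are 37 complete orderings.

37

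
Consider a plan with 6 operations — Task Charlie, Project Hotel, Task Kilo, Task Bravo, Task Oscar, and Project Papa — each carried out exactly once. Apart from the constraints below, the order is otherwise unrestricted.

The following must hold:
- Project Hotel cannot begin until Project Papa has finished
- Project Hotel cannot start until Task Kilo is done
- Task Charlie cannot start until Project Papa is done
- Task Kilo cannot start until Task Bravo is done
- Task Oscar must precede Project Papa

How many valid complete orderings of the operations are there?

16

2 operations have no prerequisites (Task Bravo, Task Oscar), so any of them could come first.
Enumerating by repeatedly choosing an available operation (one whose prerequisites are all placed) gives 16 distinct complete orderings.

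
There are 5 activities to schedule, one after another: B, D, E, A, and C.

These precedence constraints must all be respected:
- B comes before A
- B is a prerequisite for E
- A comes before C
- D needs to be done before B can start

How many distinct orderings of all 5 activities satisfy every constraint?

Only D has no prerequisites, so it must go first.
Counting all ways to extend the partial order to a total order gives 3.

3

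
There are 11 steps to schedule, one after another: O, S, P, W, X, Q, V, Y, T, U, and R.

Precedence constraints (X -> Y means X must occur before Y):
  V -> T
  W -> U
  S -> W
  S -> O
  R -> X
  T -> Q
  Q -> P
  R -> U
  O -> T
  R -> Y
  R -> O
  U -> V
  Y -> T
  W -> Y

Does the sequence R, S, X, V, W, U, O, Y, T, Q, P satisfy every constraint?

No

Here U comes after V.
But one of the constraints requires U before V, so this ordering violates it.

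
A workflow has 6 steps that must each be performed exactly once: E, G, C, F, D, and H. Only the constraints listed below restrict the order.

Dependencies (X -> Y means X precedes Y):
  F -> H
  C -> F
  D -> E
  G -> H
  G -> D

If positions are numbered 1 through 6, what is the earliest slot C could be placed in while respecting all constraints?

No constraint forces any other step before C, so it can be placed first.

1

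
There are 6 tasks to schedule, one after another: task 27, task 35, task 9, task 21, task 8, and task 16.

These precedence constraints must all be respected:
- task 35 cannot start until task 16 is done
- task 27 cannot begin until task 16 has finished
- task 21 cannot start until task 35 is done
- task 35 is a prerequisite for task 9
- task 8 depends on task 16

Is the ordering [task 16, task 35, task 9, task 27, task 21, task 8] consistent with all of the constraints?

Checking each listed constraint against this order: for instance, task 16 is in position 1 and task 8 in position 6, so that constraint holds — and the remaining constraints check out the same way.

Yes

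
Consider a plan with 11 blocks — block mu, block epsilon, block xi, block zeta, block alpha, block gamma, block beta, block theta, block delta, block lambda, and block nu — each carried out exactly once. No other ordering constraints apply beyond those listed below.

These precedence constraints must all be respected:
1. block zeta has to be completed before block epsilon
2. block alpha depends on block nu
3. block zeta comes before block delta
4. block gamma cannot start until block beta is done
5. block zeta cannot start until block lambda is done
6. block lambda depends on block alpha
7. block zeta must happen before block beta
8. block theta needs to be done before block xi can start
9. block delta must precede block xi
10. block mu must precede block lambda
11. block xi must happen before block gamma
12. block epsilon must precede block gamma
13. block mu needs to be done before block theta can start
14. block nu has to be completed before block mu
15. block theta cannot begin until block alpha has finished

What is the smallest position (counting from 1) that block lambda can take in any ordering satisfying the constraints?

4

Every block that must precede block lambda has to come before it. Tracing all chains that end at block lambda, those blocks are: block mu, block alpha, block nu — 3 in total.
So at minimum 3 blocks come before block lambda, putting block lambda no earlier than position 4. That position is achievable by scheduling exactly those predecessors first.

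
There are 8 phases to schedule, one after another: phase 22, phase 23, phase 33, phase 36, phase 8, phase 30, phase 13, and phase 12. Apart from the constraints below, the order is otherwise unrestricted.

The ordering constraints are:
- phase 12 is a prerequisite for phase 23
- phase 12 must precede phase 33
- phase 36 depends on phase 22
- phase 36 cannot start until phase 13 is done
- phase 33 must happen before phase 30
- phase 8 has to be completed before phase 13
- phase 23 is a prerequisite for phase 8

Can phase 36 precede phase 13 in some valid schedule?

No

The constraints give a chain phase 13 → phase 36, which forces phase 13 before phase 36.
Hence phase 36 can never be scheduled before phase 13.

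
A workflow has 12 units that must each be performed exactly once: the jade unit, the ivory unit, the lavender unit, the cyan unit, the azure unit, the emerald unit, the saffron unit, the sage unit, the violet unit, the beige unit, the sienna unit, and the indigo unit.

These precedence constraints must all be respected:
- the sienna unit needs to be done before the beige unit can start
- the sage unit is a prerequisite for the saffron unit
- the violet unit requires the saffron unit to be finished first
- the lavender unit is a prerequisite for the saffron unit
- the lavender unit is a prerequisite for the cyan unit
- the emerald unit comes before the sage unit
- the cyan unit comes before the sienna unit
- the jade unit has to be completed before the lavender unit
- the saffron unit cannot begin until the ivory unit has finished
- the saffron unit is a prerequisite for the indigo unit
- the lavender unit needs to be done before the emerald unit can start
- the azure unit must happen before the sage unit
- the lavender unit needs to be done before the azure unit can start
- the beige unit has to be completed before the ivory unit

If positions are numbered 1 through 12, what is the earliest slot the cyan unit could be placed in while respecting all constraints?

Working backwards through the constraints from the cyan unit, its full set of required predecessors is the jade unit, the lavender unit — 2 of them.
So at minimum 2 units come before the cyan unit, putting the cyan unit no earlier than position 3. That position is achievable by scheduling exactly those predecessors first.

3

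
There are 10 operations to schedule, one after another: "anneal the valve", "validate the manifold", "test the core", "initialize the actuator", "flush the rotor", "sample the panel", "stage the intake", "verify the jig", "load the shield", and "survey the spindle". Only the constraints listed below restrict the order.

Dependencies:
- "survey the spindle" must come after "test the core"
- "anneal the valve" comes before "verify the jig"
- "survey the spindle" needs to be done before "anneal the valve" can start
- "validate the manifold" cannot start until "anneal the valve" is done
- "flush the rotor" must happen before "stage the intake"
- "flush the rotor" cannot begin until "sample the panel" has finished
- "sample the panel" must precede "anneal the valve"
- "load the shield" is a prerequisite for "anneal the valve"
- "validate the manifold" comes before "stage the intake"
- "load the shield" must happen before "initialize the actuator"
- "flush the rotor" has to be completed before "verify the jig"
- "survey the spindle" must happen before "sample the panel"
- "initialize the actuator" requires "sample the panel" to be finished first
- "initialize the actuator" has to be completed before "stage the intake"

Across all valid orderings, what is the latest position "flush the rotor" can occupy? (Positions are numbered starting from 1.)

8

Every operation that must follow "flush the rotor" has to come after it. Tracing all chains starting from "flush the rotor", those operations are: "stage the intake", "verify the jig" — 2 in total.
So at least 2 operations follow "flush the rotor", putting "flush the rotor" no later than position 8. That position is achievable by scheduling everything else first.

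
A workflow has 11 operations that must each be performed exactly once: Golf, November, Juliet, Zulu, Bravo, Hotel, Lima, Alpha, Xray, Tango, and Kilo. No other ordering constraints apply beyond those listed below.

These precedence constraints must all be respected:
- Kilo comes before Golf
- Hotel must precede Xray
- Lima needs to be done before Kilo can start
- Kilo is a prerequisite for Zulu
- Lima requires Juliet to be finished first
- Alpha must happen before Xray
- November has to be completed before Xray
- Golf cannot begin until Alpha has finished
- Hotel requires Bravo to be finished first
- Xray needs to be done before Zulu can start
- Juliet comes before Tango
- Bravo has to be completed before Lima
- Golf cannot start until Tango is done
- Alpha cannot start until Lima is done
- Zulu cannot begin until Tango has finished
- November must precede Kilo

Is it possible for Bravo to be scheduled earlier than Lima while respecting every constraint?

Yes

Bravo is actually forced before Lima by the constraints, so certainly some valid ordering has Bravo first.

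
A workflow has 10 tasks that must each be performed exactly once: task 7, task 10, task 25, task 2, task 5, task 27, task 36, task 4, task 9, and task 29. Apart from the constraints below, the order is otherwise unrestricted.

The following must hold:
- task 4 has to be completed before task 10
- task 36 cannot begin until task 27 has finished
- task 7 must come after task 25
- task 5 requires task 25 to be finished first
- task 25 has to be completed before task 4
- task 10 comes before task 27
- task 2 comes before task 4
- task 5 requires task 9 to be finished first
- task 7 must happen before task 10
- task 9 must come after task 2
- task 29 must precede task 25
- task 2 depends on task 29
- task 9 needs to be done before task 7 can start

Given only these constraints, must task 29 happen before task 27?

Tracing the constraints gives a chain: task 29 → task 25 → task 7 → task 10 → task 27.
That forces task 29 before task 27 in every valid schedule.

Yes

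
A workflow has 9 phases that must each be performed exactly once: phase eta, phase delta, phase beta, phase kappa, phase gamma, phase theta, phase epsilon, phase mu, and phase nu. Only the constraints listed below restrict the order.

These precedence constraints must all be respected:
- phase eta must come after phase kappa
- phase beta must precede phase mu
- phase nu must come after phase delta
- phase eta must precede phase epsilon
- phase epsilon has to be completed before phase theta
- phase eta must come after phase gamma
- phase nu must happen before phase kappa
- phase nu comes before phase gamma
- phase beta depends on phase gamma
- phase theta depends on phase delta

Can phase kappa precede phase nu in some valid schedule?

Following phase nu → phase kappa, phase nu must precede phase kappa in every valid ordering.
So no valid ordering can have phase kappa before phase nu.

No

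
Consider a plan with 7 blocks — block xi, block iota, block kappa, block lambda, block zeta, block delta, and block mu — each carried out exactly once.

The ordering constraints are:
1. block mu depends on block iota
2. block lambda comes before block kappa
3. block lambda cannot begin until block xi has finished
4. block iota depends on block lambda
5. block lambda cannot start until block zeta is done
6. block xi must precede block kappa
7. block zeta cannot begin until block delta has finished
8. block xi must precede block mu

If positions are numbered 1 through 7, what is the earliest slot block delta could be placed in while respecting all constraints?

Nothing is required before block delta; it can be the very first block.

1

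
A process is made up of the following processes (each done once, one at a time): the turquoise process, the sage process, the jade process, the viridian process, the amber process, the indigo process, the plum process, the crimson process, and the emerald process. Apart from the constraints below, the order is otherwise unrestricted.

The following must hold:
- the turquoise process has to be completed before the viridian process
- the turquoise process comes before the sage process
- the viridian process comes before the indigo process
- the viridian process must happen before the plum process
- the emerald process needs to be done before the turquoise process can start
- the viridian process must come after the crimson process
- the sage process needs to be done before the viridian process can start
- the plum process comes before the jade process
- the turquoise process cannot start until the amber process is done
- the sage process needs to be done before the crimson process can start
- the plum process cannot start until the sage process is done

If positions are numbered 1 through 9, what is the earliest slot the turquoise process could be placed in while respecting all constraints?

3

Every process that must precede the turquoise process has to come before it. Tracing all chains that end at the turquoise process, those processes are: the amber process, the emerald process — 2 in total.
So at minimum 2 processes come before the turquoise process, putting the turquoise process no earlier than position 3. That position is achievable by scheduling exactly those predecessors first.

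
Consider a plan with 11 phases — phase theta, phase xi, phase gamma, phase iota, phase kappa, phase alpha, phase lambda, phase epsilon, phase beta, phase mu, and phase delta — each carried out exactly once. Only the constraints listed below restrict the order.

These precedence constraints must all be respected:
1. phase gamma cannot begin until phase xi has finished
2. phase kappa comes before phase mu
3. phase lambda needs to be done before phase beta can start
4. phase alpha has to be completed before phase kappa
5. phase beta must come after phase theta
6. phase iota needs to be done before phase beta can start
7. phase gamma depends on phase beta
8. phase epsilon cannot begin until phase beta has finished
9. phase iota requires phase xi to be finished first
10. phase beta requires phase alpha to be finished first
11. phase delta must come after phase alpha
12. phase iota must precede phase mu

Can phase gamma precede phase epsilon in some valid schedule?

Nothing in the constraints forces phase epsilon before phase gamma — there is no chain from phase epsilon to phase gamma.
That means at least one valid schedule has phase gamma before phase epsilon.

Yes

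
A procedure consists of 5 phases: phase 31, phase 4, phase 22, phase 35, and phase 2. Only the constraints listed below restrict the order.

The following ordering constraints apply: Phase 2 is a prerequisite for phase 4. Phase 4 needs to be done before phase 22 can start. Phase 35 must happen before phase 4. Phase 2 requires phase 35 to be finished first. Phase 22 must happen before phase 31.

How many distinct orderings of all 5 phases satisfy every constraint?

Phase 35 is the only phase with nothing required before it, so every ordering starts there.
Continuing from there, at each step only one phase has all its prerequisites placed, so the ordering is fully determined — there is exactly 1.

1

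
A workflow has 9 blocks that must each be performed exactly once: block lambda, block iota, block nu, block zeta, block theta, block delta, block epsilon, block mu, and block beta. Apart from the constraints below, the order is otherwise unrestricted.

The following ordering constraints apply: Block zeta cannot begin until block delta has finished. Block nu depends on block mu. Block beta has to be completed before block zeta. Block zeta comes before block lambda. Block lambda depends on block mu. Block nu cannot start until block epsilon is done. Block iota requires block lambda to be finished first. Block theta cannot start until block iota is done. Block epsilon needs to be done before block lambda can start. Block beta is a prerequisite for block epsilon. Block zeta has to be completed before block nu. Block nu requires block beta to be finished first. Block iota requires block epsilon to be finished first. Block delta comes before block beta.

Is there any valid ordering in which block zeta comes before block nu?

Yes

The constraints force block zeta before block nu, so yes — every valid ordering has block zeta earlier.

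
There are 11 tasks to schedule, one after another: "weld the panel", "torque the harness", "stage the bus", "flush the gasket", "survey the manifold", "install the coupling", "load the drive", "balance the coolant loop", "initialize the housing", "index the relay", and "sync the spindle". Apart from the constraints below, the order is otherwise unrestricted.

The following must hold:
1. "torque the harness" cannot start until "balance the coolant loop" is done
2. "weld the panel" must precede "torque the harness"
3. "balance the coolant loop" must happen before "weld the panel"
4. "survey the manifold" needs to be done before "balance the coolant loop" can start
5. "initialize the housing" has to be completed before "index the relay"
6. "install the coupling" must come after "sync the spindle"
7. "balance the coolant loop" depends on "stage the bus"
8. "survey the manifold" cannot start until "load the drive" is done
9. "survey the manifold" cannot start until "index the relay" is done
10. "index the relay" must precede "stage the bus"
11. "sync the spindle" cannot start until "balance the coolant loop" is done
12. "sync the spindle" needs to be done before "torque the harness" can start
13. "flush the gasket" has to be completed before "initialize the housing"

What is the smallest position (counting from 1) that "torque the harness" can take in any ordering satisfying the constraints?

10

The tasks that are forced before "torque the harness", directly or transitively, are "weld the panel", "stage the bus", "flush the gasket", "survey the manifold", "load the drive", "balance the coolant loop", "initialize the housing", "index the relay", "sync the spindle". That's 9 tasks.
So at minimum 9 tasks come before "torque the harness", putting "torque the harness" no earlier than position 10. That position is achievable by scheduling exactly those predecessors first.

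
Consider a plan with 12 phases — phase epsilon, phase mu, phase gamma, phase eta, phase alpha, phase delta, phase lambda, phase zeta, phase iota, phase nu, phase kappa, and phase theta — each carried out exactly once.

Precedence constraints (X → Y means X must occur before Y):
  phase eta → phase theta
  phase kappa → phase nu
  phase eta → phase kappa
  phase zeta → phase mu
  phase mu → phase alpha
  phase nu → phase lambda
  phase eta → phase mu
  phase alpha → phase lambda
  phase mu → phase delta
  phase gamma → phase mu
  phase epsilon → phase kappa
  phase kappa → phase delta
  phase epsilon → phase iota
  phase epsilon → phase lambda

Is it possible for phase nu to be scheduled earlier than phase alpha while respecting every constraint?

Nothing in the constraints forces phase alpha before phase nu — there is no chain from phase alpha to phase nu.
That means at least one valid schedule has phase nu before phase alpha.

Yes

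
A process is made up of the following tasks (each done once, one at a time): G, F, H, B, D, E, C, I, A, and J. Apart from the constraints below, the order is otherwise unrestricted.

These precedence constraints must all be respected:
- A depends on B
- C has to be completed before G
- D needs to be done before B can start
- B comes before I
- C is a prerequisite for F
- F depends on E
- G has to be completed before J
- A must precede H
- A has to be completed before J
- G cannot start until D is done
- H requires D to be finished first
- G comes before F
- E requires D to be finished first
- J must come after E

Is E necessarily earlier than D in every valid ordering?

No

The constraints actually force D before E (via D → E), not the other way around.
So E does not have to come before D — it cannot.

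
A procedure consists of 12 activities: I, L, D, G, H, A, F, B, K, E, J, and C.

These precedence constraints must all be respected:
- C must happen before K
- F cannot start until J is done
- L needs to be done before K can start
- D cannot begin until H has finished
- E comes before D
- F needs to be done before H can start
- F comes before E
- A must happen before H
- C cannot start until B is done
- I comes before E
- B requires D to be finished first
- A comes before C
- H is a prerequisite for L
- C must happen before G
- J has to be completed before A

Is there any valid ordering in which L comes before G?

Yes

No chain of constraints runs from G to L, so G is not required to come first.
So a valid ordering placing L earlier than G exists.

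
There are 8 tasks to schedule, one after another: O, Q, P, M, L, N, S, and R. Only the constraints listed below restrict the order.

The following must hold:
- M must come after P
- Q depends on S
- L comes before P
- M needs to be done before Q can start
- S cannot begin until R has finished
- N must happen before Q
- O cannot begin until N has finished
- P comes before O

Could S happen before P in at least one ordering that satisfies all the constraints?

Yes

The constraints leave S and P unordered relative to each other; nothing requires P earlier.
So a valid ordering placing S earlier than P exists.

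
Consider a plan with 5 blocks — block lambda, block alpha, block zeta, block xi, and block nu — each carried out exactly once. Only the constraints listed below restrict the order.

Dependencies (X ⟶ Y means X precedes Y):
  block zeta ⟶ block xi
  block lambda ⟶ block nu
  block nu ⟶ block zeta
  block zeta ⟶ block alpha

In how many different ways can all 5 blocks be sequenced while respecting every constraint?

Block lambda is the only block with nothing required before it, so every ordering starts there.
Counting all ways to extend the partial order to a total order gives 2.

2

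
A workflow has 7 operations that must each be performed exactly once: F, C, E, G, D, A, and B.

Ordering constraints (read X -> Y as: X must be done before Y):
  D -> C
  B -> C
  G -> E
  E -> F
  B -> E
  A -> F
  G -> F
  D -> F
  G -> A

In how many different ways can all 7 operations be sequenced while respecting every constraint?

86

3 operations have no prerequisites (G, D, B), so any of them could come first.
Enumerating by repeatedly choosing an available operation (one whose prerequisites are all placed) gives 86 distinct complete orderings.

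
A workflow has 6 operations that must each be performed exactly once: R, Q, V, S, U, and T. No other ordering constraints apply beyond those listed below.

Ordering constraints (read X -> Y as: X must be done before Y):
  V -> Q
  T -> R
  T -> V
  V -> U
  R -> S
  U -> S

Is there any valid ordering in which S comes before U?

No

The constraints give a chain U → S, which forces U before S.
Hence S can never be scheduled before U.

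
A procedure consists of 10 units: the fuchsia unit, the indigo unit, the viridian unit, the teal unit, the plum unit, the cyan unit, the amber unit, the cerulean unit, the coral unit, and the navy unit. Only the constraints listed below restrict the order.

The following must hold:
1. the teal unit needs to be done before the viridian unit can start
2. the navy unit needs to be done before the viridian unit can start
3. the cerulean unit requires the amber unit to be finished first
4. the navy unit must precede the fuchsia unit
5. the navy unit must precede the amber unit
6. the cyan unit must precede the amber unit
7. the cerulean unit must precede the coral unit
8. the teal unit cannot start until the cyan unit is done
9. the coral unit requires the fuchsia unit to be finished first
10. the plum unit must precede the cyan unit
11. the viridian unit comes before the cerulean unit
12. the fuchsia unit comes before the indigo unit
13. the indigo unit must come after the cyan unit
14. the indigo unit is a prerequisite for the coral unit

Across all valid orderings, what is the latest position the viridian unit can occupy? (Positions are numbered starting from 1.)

The units that are forced after the viridian unit, directly or by a chain of constraints, are the cerulean unit, the coral unit. That's 2 units.
With 2 mandatory successors out of 10 units total, the latest slot for the viridian unit is 10−2 = 8, and it's reachable by doing all non-successors before the viridian unit.

8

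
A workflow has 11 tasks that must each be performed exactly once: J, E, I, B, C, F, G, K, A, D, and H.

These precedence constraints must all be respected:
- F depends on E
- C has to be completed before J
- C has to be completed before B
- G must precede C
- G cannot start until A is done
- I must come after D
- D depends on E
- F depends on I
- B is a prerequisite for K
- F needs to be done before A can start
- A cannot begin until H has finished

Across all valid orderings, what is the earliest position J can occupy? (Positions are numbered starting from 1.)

Working backwards through the constraints from J, its full set of required predecessors is E, I, C, F, G, A, D, H — 8 of them.
So at minimum 8 tasks come before J, putting J no earlier than position 9. That position is achievable by scheduling exactly those predecessors first.

9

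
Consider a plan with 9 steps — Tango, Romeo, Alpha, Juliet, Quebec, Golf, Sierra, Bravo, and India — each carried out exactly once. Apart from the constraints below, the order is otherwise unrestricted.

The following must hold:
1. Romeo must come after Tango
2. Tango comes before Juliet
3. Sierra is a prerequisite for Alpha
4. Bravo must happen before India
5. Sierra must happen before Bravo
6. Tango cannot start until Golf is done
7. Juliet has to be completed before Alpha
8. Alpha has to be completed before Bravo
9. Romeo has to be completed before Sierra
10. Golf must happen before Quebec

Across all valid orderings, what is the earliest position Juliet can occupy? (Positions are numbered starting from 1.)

Working backwards through the constraints from Juliet, its full set of required predecessors is Tango, Golf — 2 of them.
With 2 mandatory predecessors, the earliest Juliet can sit is position 2+1 = 3, and placing just those 2 first achieves it.

3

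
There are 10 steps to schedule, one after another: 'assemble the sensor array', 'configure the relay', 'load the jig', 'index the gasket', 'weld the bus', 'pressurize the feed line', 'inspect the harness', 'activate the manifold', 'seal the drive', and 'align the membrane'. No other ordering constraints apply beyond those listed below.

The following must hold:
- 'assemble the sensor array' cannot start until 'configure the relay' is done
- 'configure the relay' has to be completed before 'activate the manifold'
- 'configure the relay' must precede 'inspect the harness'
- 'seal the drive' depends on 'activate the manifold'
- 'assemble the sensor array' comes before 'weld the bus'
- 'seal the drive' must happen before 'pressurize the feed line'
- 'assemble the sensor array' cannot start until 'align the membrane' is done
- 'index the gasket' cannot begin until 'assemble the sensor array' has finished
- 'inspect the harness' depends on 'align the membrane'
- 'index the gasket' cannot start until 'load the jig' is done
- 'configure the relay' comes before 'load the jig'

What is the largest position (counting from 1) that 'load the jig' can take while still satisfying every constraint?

The only step forced after 'load the jig' (directly or by a chain) is 'index the gasket'.
So at least 1 step follows 'load the jig', putting 'load the jig' no later than position 9. That position is achievable by scheduling everything else first.

9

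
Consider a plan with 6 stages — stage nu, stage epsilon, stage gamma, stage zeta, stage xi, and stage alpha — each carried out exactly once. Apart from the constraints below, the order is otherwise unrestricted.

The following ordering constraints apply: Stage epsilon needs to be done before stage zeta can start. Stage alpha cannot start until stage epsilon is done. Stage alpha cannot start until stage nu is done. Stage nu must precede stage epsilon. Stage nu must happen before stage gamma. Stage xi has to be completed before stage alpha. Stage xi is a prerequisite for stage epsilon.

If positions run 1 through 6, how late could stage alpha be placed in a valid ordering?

6

Nothing depends on stage alpha, so it can be the final stage, position 6.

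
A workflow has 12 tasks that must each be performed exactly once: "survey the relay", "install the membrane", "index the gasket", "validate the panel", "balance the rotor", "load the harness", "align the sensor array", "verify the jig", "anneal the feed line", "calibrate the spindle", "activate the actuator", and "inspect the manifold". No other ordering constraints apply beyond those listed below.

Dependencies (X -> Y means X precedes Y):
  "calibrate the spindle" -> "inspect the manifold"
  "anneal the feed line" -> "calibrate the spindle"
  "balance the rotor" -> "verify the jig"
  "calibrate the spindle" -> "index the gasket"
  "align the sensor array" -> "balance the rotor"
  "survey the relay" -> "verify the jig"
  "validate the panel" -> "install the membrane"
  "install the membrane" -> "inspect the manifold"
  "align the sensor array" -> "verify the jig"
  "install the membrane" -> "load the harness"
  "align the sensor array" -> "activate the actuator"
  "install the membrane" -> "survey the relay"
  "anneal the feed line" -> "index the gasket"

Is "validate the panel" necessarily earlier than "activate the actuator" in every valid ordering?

No

Nothing in the constraints links "validate the panel" and "activate the actuator"; they are unordered relative to each other.
So "validate the panel" can come before "activate the actuator" or after — it is not forced.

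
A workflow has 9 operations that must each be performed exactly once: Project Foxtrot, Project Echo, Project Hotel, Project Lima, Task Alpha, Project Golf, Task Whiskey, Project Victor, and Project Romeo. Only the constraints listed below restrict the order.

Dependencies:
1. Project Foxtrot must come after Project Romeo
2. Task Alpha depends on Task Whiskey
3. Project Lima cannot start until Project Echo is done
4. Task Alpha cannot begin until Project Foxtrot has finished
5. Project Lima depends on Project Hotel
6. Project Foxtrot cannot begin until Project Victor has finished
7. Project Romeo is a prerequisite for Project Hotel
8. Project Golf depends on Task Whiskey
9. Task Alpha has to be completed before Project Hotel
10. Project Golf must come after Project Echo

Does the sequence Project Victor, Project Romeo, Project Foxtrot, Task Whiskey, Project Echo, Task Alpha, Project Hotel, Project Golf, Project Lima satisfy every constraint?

Going through the constraints one by one, each required predecessor appears earlier in the sequence than its dependent — e.g. Project Romeo (position 2) is before Project Hotel (position 7), as required.

Yes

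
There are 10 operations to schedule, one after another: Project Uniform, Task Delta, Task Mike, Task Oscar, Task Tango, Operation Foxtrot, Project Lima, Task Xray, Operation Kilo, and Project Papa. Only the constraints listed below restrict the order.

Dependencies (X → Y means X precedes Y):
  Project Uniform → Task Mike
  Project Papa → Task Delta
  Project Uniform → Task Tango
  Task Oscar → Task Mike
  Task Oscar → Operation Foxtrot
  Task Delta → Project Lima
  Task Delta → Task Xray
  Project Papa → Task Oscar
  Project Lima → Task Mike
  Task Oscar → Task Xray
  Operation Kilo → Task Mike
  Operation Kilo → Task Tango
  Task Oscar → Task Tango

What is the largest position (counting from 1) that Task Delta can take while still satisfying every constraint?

Following every chain forward from Task Delta, the operations that must come later are Task Mike, Project Lima, Task Xray — 3 of them.
With 3 mandatory successors out of 10 operations total, the latest slot for Task Delta is 10−3 = 7, and it's reachable by doing all non-successors before Task Delta.

7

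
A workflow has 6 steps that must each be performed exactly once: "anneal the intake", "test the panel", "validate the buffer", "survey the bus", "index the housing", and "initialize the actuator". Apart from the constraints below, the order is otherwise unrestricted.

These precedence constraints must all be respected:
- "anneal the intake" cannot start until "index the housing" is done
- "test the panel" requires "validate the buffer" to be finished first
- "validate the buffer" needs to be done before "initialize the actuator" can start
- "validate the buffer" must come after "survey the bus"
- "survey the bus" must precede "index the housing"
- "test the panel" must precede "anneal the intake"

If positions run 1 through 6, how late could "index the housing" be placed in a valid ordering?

The only step forced after "index the housing" (directly or by a chain) is "anneal the intake".
With 1 mandatory successor out of 6 steps total, the latest slot for "index the housing" is 6−1 = 5, and it's reachable by doing all non-successors before "index the housing".

5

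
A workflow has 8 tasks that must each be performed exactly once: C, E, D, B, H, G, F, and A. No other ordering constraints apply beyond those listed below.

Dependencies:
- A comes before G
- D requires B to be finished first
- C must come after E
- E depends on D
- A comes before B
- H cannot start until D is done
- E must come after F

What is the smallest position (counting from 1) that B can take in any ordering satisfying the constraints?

Working backwards through the constraints from B, its only required predecessor is A.
With 1 mandatory predecessor, the earliest B can sit is position 1+1 = 2, and placing just that one first achieves it.

2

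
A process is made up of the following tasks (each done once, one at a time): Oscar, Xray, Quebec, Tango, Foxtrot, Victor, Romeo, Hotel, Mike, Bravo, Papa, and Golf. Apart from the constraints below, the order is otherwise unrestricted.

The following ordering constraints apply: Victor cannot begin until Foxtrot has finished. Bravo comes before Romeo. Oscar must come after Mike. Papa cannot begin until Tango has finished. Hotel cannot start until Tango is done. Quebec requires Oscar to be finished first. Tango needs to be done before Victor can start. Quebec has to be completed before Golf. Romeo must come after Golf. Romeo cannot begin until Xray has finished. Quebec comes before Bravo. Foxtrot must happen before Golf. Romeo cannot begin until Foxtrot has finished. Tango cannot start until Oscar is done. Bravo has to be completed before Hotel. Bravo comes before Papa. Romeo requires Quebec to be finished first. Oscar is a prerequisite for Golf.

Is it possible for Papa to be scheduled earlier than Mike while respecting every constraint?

There is a dependency chain Mike → Oscar → Tango → Papa, so Papa always comes after Mike.
So no valid ordering can have Papa before Mike.

No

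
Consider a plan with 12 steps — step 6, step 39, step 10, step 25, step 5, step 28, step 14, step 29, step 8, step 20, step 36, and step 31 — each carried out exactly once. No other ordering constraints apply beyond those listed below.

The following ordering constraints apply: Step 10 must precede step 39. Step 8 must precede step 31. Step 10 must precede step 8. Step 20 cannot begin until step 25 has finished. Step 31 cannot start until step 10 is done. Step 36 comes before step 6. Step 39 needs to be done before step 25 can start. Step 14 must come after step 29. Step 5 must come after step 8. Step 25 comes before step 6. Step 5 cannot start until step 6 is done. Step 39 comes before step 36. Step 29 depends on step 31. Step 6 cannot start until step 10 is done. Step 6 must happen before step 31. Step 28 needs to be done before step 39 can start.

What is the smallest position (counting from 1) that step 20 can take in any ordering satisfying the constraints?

5

Every step that must precede step 20 has to come before it. Tracing all chains that end at step 20, those steps are: step 39, step 10, step 25, step 28 — 4 in total.
So at minimum 4 steps come before step 20, putting step 20 no earlier than position 5. That position is achievable by scheduling exactly those predecessors first.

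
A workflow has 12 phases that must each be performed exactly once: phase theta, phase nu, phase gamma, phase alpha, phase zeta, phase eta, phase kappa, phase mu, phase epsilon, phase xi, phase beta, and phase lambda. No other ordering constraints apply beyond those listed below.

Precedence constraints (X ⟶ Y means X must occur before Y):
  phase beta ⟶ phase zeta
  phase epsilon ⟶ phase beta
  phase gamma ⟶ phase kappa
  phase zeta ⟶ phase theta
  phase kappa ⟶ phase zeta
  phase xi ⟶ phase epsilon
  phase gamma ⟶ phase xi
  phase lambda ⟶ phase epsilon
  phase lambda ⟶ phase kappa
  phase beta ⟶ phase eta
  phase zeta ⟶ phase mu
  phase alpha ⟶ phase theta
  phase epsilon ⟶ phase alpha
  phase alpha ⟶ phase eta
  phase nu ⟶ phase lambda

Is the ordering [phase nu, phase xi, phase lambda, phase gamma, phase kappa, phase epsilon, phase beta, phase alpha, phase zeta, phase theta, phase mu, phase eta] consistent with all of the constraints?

No

The sequence places phase xi ahead of phase gamma.
But one of the constraints requires phase gamma before phase xi, so this ordering violates it.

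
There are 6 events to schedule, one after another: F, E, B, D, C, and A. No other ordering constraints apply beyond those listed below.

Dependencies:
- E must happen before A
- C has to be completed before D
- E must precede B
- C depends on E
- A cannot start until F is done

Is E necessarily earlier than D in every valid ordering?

Yes

Following the dependencies: E → C → D.
That forces E before D in every valid schedule.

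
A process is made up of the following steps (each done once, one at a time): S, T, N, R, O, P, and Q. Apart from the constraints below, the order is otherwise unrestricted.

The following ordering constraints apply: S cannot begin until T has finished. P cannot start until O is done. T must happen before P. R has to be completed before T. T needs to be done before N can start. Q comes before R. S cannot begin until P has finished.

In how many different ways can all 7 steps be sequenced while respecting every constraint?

13

2 steps have no prerequisites (O, Q), so any of them could come first.
Systematically extending each partial ordering one step at a time and counting, there are 13 complete orderings.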